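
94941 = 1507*63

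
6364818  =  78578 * 81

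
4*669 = 2676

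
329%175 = 154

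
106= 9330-9224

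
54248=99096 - 44848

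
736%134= 66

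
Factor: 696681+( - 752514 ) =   -  55833 = -3^1*37^1*503^1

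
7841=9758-1917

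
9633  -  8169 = 1464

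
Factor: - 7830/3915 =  - 2^1 = - 2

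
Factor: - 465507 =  - 3^4*7^1*821^1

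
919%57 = 7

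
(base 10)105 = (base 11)96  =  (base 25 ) 45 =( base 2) 1101001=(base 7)210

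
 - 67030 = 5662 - 72692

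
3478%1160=1158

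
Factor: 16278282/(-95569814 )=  - 3^2*17^1 *541^( - 1)*53197^1*88327^( - 1) = - 8139141/47784907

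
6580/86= 76+22/43= 76.51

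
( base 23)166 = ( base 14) 361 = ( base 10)673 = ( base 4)22201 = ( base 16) 2a1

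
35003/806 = 43 + 345/806 = 43.43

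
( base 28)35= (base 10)89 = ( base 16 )59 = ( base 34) 2L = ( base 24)3h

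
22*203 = 4466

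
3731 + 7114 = 10845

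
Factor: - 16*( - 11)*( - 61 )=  - 10736 =-2^4*11^1*61^1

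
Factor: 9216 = 2^10 *3^2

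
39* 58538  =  2282982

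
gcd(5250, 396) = 6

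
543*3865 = 2098695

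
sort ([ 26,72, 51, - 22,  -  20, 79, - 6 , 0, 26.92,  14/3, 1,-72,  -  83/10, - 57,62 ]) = [  -  72,-57,  -  22,  -  20 ,  -  83/10,  -  6, 0 , 1  ,  14/3 , 26,26.92, 51, 62,72, 79] 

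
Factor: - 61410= - 2^1 * 3^1*5^1 * 23^1*89^1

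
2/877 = 2/877 = 0.00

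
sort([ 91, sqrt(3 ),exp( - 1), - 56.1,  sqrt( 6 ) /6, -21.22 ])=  [ - 56.1, - 21.22, exp( - 1) , sqrt (6)/6,sqrt(3 ), 91]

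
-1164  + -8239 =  - 9403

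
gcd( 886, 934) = 2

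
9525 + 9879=19404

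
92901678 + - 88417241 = 4484437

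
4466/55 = 81 + 1/5 = 81.20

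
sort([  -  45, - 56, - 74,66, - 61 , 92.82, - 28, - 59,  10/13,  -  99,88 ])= [ - 99, - 74,  -  61, - 59, - 56,  -  45,-28,10/13,66,88,92.82]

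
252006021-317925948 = -65919927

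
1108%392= 324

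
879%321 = 237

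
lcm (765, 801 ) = 68085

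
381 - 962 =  - 581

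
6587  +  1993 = 8580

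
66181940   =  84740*781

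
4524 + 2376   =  6900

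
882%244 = 150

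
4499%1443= 170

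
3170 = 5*634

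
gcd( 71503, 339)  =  1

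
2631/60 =43+17/20 =43.85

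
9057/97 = 93 + 36/97 = 93.37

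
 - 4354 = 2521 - 6875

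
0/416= 0 = 0.00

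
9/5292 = 1/588 = 0.00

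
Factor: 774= 2^1*3^2*43^1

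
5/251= 5/251 = 0.02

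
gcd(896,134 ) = 2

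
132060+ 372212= 504272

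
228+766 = 994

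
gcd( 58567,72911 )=1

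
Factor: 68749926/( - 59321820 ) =-2^( - 1)*5^(-1)*7^1*29^(-1 )*103^( - 1) * 127^1 * 331^(  -  1 )*12889^1 = -11458321/9886970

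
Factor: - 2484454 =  - 2^1*7^1 *43^1*4127^1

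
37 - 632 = - 595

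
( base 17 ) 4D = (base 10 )81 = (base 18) 49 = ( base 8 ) 121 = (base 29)2n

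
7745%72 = 41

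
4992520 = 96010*52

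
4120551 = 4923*837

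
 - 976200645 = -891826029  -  84374616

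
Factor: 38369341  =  19^1*751^1 *2689^1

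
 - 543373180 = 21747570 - 565120750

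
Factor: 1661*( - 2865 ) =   -  4758765 = - 3^1*5^1*11^1*151^1*191^1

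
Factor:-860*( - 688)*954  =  564462720= 2^7*3^2*5^1*43^2*53^1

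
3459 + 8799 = 12258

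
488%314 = 174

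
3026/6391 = 3026/6391 = 0.47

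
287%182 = 105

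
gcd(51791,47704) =67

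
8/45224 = 1/5653 = 0.00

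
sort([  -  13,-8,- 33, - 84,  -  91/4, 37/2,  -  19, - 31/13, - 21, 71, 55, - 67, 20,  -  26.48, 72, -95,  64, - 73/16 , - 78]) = [ - 95,- 84, - 78, - 67, - 33, - 26.48, - 91/4, - 21, - 19, - 13, -8, - 73/16, - 31/13, 37/2,  20 , 55,64, 71, 72] 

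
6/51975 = 2/17325 = 0.00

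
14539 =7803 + 6736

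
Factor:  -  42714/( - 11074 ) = 3^3 * 7^( - 1 )  =  27/7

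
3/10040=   3/10040 = 0.00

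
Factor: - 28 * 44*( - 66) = 2^5*3^1*7^1 * 11^2 = 81312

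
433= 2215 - 1782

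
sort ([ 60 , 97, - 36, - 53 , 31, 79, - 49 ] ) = [ - 53 ,-49,-36 , 31,60, 79 , 97]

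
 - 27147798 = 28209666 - 55357464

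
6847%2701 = 1445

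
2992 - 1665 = 1327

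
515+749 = 1264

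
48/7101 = 16/2367 = 0.01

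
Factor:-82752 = -2^6*3^1*431^1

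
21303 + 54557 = 75860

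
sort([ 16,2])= [2, 16]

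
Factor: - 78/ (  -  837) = 2^1*3^ ( - 2)*13^1*31^( - 1 )  =  26/279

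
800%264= 8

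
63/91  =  9/13= 0.69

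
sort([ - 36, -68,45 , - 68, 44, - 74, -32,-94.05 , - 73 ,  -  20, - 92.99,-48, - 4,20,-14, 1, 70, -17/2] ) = [-94.05 , - 92.99, - 74,-73, - 68, - 68, - 48, - 36,- 32,-20, - 14, - 17/2,  -  4, 1,20,44,45, 70]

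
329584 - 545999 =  - 216415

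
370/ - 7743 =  - 1+7373/7743 = - 0.05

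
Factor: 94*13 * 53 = 64766 = 2^1*13^1*47^1*53^1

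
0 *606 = 0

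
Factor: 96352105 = 5^1*1031^1*18691^1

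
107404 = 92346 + 15058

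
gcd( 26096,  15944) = 8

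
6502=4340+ 2162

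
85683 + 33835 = 119518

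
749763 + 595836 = 1345599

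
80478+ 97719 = 178197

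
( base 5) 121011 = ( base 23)8BL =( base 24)7JI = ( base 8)10632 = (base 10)4506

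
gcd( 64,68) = 4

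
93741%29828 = 4257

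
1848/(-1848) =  - 1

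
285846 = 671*426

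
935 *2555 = 2388925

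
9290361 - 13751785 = -4461424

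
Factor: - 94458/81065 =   -  2^1*3^1*5^(-1 )*7^1 *13^1*31^( -1 )*173^1*523^(-1) 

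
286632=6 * 47772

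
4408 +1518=5926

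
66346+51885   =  118231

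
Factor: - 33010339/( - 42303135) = 3^( -1)  *  5^ (-1) * 7^ ( - 1 )*73^( - 1)*191^1*5519^ (-1)*172829^1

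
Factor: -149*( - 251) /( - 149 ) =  - 251^1= - 251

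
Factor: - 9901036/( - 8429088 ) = 2475259/2107272 =2^ ( - 3) *3^(  -  1)  *  53^1*46703^1*87803^(- 1 ) 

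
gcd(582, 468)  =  6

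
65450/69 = 65450/69 = 948.55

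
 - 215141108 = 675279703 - 890420811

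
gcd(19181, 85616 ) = 1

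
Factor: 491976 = 2^3*3^2*6833^1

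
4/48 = 1/12 = 0.08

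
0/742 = 0= 0.00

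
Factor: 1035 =3^2 * 5^1 *23^1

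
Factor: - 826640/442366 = -2^3 * 5^1 *29^( - 2)  *263^ (  -  1)*10333^1 =-413320/221183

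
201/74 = 2 +53/74=2.72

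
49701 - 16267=33434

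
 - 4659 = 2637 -7296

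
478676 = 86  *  5566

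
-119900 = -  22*5450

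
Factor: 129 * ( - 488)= - 2^3*3^1*43^1 * 61^1 = -  62952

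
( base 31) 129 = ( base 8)2010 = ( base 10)1032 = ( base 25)1g7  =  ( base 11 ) 859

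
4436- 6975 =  - 2539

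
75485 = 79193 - 3708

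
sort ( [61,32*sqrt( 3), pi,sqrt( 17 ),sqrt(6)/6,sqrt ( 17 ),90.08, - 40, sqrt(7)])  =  [ - 40,sqrt (6)/6, sqrt (7), pi,sqrt( 17), sqrt ( 17), 32*sqrt(3 ),61 , 90.08]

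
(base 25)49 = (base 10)109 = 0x6D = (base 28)3P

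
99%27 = 18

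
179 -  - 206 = 385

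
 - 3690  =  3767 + - 7457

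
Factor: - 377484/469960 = -249/310 = -2^(-1) *3^1*5^( - 1)*31^(  -  1)*83^1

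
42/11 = 42/11  =  3.82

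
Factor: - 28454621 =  - 13^1 * 31^1 * 70607^1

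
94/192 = 47/96 = 0.49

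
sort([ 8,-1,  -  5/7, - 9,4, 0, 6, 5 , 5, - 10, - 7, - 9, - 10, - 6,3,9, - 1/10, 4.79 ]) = [- 10, - 10, - 9,  -  9, - 7 , - 6, - 1,  -  5/7, - 1/10, 0 , 3,4,  4.79,5, 5,6, 8, 9]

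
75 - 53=22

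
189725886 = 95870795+93855091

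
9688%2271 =604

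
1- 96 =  - 95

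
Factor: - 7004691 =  - 3^3*61^1* 4253^1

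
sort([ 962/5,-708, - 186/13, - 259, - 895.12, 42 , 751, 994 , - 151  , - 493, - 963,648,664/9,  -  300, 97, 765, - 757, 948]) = [ - 963, - 895.12,-757, - 708, - 493, - 300, - 259 , - 151, -186/13, 42,664/9,97, 962/5,648,751, 765 , 948, 994]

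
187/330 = 17/30  =  0.57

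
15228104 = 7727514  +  7500590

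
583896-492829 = 91067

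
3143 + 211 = 3354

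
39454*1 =39454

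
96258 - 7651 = 88607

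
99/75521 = 99/75521=0.00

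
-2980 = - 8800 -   -  5820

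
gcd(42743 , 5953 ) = 1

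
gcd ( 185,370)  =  185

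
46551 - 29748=16803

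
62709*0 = 0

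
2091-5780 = -3689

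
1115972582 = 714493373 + 401479209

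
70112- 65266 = 4846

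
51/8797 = 51/8797 = 0.01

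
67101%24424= 18253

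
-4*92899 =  - 371596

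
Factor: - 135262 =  - 2^1*67631^1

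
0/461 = 0  =  0.00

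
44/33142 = 22/16571 = 0.00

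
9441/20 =472 + 1/20  =  472.05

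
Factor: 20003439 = 3^1*6667813^1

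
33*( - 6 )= - 198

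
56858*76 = 4321208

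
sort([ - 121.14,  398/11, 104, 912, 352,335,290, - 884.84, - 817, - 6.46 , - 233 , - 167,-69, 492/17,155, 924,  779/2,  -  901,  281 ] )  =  [ - 901,-884.84, - 817, - 233,  -  167, - 121.14,  -  69, - 6.46,492/17, 398/11 , 104, 155,  281, 290,335,352,779/2,912, 924]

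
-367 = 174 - 541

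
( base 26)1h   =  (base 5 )133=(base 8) 53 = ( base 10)43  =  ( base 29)1e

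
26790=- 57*( - 470 ) 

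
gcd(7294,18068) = 2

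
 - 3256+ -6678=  - 9934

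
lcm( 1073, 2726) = 100862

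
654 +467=1121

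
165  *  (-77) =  - 12705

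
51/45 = 1 +2/15=1.13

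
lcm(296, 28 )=2072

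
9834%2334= 498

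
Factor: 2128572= 2^2*3^3* 19709^1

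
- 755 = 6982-7737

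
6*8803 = 52818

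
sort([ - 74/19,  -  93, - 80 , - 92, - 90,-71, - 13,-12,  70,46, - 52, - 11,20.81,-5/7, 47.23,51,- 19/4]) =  [-93,-92, - 90, - 80,- 71, - 52,-13,- 12, - 11, - 19/4,-74/19, - 5/7 , 20.81,46,47.23,51 , 70]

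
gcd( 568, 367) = 1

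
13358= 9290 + 4068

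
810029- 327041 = 482988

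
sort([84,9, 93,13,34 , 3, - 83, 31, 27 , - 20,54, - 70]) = [-83,-70,-20,3,9,13,  27,  31,34,54,84,93 ] 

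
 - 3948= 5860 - 9808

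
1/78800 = 1/78800=0.00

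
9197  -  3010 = 6187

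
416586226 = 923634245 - 507048019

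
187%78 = 31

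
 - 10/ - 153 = 10/153 = 0.07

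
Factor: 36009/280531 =3^2*23^( - 1)*4001^1*12197^( - 1) 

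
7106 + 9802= 16908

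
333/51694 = 333/51694 =0.01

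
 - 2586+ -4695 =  - 7281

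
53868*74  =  3986232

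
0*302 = 0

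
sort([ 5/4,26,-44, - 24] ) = [- 44,-24, 5/4, 26]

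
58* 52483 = 3044014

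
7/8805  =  7/8805 = 0.00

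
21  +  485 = 506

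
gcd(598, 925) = 1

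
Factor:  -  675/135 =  - 5^1 = - 5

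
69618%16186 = 4874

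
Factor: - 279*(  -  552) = 2^3* 3^3*23^1*31^1 = 154008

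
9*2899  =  26091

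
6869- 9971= -3102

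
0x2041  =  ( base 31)8ib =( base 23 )fe0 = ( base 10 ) 8257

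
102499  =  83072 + 19427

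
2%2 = 0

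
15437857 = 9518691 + 5919166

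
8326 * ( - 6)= - 49956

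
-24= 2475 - 2499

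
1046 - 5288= - 4242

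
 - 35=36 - 71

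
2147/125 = 17 + 22/125 = 17.18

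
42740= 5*8548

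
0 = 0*8254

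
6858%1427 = 1150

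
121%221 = 121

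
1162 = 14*83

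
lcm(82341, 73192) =658728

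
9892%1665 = 1567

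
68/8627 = 68/8627  =  0.01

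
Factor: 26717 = 26717^1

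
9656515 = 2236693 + 7419822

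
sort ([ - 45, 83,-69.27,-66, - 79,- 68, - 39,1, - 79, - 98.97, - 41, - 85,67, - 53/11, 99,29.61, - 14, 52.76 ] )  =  [ - 98.97, - 85,-79, - 79, - 69.27,-68, - 66, - 45, - 41, -39, - 14, - 53/11, 1, 29.61 , 52.76,67, 83, 99 ]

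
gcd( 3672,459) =459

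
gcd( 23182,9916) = 134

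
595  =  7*85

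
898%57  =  43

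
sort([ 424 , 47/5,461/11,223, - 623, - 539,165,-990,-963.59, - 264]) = [ - 990, - 963.59  , - 623, - 539,-264,47/5,461/11 , 165,223,424] 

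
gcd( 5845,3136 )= 7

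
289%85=34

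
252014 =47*5362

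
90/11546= 45/5773 =0.01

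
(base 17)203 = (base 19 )1bb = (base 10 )581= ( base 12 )405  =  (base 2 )1001000101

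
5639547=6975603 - 1336056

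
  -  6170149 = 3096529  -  9266678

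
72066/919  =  78 + 384/919 = 78.42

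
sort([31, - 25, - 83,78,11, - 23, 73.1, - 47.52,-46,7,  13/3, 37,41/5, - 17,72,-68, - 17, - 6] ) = [ - 83,  -  68, - 47.52,-46,-25, - 23, - 17, - 17,- 6,  13/3, 7,41/5,11,31,37,72 , 73.1,78 ]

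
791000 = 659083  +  131917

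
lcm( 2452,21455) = 85820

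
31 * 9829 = 304699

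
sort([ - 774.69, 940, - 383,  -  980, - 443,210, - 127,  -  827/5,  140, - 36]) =[  -  980, - 774.69, - 443 , - 383,-827/5,-127,- 36, 140, 210,940 ]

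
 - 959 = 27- 986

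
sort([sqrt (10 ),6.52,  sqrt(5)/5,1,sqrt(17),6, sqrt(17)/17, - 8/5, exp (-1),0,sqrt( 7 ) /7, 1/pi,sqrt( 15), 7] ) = [ - 8/5, 0, sqrt( 17)/17, 1/pi,exp(-1 ), sqrt(7)/7, sqrt(5)/5,1,sqrt( 10 ),sqrt(15 ),sqrt ( 17),6, 6.52,  7 ]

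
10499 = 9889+610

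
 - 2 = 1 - 3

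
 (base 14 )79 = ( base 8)153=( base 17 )65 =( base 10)107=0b1101011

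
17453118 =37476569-20023451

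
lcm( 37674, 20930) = 188370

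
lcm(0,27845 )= 0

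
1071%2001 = 1071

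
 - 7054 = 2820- 9874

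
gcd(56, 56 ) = 56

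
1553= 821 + 732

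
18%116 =18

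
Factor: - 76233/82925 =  - 3^1*5^(-2) * 31^( - 1)*107^( - 1 )*25411^1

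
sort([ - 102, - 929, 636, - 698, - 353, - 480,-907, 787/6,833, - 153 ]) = [ - 929, - 907, -698, - 480,-353, - 153 ,  -  102, 787/6, 636, 833 ]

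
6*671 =4026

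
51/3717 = 17/1239 = 0.01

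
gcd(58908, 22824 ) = 12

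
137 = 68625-68488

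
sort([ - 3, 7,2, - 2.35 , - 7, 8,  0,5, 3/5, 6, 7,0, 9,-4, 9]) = [ - 7, - 4, - 3, - 2.35, 0, 0, 3/5, 2,5, 6 , 7,7, 8,9, 9 ] 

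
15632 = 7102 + 8530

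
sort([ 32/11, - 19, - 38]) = [-38,  -  19,  32/11]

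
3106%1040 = 1026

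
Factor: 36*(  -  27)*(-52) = 50544=2^4*3^5*13^1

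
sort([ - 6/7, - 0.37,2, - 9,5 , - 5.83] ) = [ -9, - 5.83, - 6/7, -0.37,2,5 ]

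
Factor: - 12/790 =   -  6/395 = - 2^1*3^1*5^(-1 )*79^(-1) 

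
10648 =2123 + 8525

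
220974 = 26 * 8499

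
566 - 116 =450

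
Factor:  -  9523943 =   -  11^1*13^1*66601^1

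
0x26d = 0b1001101101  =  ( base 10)621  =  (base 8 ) 1155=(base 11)515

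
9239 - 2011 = 7228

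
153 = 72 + 81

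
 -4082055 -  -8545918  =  4463863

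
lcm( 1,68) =68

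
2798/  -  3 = -933 + 1/3  =  - 932.67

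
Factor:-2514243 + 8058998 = 5544755 = 5^1* 359^1* 3089^1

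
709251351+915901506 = 1625152857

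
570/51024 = 95/8504 =0.01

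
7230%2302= 324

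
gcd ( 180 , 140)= 20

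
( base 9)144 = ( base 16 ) 79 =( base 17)72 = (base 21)5G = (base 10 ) 121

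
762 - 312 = 450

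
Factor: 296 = 2^3 * 37^1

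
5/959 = 5/959 = 0.01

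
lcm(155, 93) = 465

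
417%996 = 417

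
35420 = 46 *770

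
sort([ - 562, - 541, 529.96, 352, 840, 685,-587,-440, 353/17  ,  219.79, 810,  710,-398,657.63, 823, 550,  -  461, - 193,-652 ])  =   [ - 652, - 587, - 562,-541,  -  461, - 440, - 398,  -  193, 353/17,219.79,352,529.96 , 550,657.63,  685 , 710,  810,823, 840 ] 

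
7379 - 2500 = 4879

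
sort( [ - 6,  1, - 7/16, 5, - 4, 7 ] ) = [ -6, - 4, - 7/16, 1, 5, 7 ]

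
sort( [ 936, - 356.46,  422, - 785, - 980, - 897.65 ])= [ - 980, - 897.65,-785, - 356.46 , 422,936] 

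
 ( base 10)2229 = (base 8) 4265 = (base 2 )100010110101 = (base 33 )21i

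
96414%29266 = 8616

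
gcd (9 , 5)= 1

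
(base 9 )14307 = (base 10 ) 9727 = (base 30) AO7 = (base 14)378B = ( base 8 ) 22777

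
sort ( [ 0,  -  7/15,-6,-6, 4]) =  [ - 6,-6, - 7/15, 0, 4 ] 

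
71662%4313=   2654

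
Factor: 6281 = 11^1*571^1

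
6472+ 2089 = 8561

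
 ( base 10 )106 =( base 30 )3g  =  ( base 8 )152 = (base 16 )6a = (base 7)211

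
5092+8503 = 13595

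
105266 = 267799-162533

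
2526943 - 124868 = 2402075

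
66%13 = 1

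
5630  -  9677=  - 4047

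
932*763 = 711116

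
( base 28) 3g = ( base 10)100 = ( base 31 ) 37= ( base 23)48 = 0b1100100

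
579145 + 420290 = 999435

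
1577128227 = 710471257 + 866656970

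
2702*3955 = 10686410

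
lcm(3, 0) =0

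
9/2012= 9/2012=0.00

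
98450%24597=62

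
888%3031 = 888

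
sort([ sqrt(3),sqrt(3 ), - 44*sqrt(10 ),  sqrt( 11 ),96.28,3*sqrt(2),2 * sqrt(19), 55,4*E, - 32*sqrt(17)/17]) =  [ - 44*sqrt ( 10), - 32*sqrt( 17 )/17,sqrt( 3 ), sqrt ( 3 ) , sqrt( 11 ),3 *sqrt( 2),2*sqrt( 19 ),  4*E, 55,96.28 ] 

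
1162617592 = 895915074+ 266702518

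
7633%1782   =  505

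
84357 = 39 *2163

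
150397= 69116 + 81281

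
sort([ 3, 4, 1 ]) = [ 1 , 3,4 ]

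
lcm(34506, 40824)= 2898504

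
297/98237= 297/98237 = 0.00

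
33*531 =17523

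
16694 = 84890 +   -  68196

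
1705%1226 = 479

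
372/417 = 124/139 = 0.89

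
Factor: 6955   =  5^1 *13^1*107^1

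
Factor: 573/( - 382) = -3/2 = - 2^(-1 )*3^1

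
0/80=0 = 0.00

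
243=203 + 40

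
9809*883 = 8661347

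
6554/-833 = - 8+110/833=   - 7.87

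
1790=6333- 4543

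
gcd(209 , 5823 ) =1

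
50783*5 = 253915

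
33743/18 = 33743/18 = 1874.61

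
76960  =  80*962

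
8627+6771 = 15398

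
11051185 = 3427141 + 7624044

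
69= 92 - 23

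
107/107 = 1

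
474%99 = 78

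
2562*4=10248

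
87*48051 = 4180437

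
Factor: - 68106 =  - 2^1 * 3^1*11351^1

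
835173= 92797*9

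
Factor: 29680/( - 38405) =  - 2^4*7^1*53^1 * 7681^( - 1) = -5936/7681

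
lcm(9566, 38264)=38264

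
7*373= 2611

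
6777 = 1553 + 5224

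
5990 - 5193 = 797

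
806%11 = 3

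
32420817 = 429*75573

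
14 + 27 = 41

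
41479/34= 1219 + 33/34 = 1219.97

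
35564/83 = 35564/83 = 428.48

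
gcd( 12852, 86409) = 9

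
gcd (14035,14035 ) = 14035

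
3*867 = 2601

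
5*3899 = 19495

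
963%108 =99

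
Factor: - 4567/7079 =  - 4567^1*7079^( - 1)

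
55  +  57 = 112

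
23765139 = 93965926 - 70200787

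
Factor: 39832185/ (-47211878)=-2^(-1) * 3^1*5^1*7^(-1)*1013^( - 1 )*3329^( - 1)*2655479^1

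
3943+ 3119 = 7062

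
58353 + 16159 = 74512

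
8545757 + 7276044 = 15821801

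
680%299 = 82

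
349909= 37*9457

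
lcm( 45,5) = 45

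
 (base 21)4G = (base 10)100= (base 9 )121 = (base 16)64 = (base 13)79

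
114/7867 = 114/7867 = 0.01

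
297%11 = 0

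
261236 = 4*65309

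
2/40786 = 1/20393 = 0.00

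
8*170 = 1360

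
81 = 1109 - 1028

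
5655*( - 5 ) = -28275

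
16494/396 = 2749/66 = 41.65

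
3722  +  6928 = 10650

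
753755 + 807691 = 1561446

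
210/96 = 35/16 = 2.19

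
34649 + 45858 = 80507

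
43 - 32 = 11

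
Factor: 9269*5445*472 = 23821700760 =2^3*3^2*5^1*11^2*13^1*23^1*31^1*59^1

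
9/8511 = 3/2837 = 0.00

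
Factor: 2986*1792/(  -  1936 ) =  - 334432/121 = - 2^5*7^1 *11^(  -  2 ) * 1493^1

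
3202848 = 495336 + 2707512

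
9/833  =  9/833= 0.01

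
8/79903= 8/79903 =0.00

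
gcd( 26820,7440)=60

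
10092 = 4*2523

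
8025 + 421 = 8446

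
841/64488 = 841/64488 =0.01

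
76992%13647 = 8757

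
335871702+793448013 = 1129319715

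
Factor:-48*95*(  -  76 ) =346560 = 2^6 *3^1*5^1*19^2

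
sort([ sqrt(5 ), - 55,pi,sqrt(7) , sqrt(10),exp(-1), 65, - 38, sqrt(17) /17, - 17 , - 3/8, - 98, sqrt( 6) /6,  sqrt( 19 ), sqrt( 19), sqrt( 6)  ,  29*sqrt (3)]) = [-98,-55 ,  -  38, - 17,-3/8,sqrt(17 )/17 , exp( - 1 ),  sqrt( 6) /6,  sqrt( 5) , sqrt( 6),sqrt( 7), pi, sqrt( 10 ) , sqrt( 19), sqrt(19 ), 29*sqrt( 3), 65]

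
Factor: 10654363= 10654363^1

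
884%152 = 124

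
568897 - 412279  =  156618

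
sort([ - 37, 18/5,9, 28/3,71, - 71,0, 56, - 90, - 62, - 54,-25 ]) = [ - 90, - 71, - 62, - 54, - 37,  -  25,0, 18/5,9, 28/3,56,71]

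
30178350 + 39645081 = 69823431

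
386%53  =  15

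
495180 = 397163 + 98017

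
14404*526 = 7576504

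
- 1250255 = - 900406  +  -349849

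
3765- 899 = 2866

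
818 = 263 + 555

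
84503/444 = 190 +143/444 = 190.32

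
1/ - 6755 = - 1 + 6754/6755=   - 0.00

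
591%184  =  39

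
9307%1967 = 1439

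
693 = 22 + 671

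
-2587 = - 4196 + 1609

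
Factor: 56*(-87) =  -2^3 * 3^1*7^1*29^1  =  - 4872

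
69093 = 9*7677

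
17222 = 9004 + 8218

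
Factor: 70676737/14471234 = 2^( -1) * 31^( - 1)*71^1*233407^( - 1) * 995447^1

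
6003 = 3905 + 2098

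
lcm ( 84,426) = 5964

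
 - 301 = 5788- 6089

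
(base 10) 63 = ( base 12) 53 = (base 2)111111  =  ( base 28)27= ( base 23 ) 2H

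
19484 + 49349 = 68833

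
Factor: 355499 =355499^1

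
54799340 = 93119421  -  38320081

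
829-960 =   -  131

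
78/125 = 78/125 = 0.62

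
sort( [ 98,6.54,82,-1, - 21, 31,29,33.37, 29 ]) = [ - 21, - 1,6.54,29 , 29,31, 33.37, 82,98 ]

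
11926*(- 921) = -10983846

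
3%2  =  1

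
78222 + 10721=88943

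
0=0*636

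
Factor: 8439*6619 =3^1*29^1*97^1*6619^1 =55857741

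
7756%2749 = 2258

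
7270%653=87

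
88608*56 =4962048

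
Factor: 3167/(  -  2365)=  - 5^( - 1)*11^(-1)*43^(-1 )*3167^1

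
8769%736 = 673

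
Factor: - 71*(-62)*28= 2^3*7^1*31^1*71^1 = 123256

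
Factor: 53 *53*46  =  129214 =2^1*23^1*53^2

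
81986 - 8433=73553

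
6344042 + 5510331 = 11854373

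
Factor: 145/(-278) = -2^( - 1 ) * 5^1*29^1* 139^(-1 ) 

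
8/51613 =8/51613 = 0.00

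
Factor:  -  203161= - 7^1 *29023^1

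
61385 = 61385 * 1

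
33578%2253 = 2036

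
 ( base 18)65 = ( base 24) 4H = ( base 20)5D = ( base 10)113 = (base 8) 161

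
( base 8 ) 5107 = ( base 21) 5k6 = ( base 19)759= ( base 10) 2631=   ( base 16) a47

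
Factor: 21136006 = 2^1*10568003^1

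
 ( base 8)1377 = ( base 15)362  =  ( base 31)on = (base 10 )767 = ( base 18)26b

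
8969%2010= 929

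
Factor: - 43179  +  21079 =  - 22100 = - 2^2*5^2*13^1*17^1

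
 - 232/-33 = 232/33 = 7.03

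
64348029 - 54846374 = 9501655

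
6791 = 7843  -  1052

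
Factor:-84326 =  - 2^1 * 11^1 * 3833^1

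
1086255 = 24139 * 45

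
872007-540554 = 331453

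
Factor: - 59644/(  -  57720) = 31/30 = 2^ ( - 1)*3^( - 1)*5^(- 1)*31^1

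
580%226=128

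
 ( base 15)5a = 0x55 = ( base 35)2f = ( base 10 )85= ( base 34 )2h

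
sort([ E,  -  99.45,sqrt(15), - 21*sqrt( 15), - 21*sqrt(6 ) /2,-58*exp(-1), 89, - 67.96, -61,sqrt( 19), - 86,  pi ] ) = [ - 99.45, - 86, - 21*sqrt(15 ), - 67.96, - 61,-21* sqrt(6 ) /2, - 58*exp( - 1 ),E, pi, sqrt(15),sqrt(19), 89 ]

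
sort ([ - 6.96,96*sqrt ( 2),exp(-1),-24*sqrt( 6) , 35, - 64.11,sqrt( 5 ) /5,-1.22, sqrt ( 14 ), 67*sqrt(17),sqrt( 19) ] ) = [  -  64.11,  -  24*sqrt(6),  -  6.96,-1.22,  exp (-1 ), sqrt( 5 )/5, sqrt ( 14 ), sqrt(19), 35,96*sqrt( 2),67*sqrt( 17)] 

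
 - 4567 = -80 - 4487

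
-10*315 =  - 3150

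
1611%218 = 85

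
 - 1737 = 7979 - 9716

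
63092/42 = 31546/21  =  1502.19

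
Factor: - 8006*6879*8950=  - 2^2* 3^1 * 5^2*179^1*2293^1*4003^1 =-492905802300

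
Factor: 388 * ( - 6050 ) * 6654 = -15619599600 =- 2^4 * 3^1 * 5^2 * 11^2 * 97^1  *1109^1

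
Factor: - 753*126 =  - 2^1 * 3^3*7^1 * 251^1 = - 94878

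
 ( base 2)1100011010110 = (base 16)18D6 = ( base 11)4860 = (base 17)1500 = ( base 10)6358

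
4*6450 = 25800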